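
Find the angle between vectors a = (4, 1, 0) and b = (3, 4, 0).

a·b = 4·3 + 1·4 + 0·0 = 12 + 4 + 0 = 16
|a| = √(4² + 1² + 0²) = √17 ≈ 4.123
|b| = √(3² + 4² + 0²) = √25 ≈ 5
cos θ = (a·b)/(|a||b|) = 16/(4.123·5) ≈ 0.7761
θ = arccos(0.7761) ≈ 39.09°

39.09°


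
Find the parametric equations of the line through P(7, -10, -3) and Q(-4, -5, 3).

Direction vector d = Q - P = (-4 - 7, -5 + 10, 3 + 3) = (-11, 5, 6)
Parametric form r = P + t·d:
x = 7 - 11t, y = -10 + 5t, z = -3 + 6t

x = 7 - 11t, y = -10 + 5t, z = -3 + 6t


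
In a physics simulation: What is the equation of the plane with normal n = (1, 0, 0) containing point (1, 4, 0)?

The plane through P with normal n = (a, b, c) satisfies n·(r - P) = 0,
i.e. ax + by + cz = a·x₀ + b·y₀ + c·z₀.
d = 1·1 + 0·4 + 0·0
  = 1 + 0 + 0
  = 1
Equation: x = 1

x = 1


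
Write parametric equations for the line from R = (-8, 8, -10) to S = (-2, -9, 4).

Direction vector d = S - R = (-2 + 8, -9 - 8, 4 + 10) = (6, -17, 14)
Parametric form r = R + t·d:
x = -8 + 6t, y = 8 - 17t, z = -10 + 14t

x = -8 + 6t, y = 8 - 17t, z = -10 + 14t


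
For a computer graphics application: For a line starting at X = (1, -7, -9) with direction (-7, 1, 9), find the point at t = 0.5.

P(t) = X + t·d
  = (1 + (-7)·0.5, -7 + 1·0.5, -9 + 9·0.5)
  = (1 - 3.5, -7 + 0.5, -9 + 4.5)
  = (-2.5, -6.5, -4.5)

(-2.5, -6.5, -4.5)


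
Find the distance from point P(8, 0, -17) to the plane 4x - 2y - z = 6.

distance = |a·x₀ + b·y₀ + c·z₀ - d| / √(a² + b² + c²)
  = |4·8 + (-2)·0 + (-1)·(-17) - 6| / √(4² + (-2)² + (-1)²)
  = |32 + 0 + 17 - 6| / √(16 + 4 + 1)
  = |43| / √21
  = 43 / 4.583
  ≈ 9.383

9.383


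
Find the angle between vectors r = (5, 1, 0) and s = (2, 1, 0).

r·s = 5·2 + 1·1 + 0·0 = 10 + 1 + 0 = 11
|r| = √(5² + 1² + 0²) = √26 ≈ 5.099
|s| = √(2² + 1² + 0²) = √5 ≈ 2.236
cos θ = (r·s)/(|r||s|) = 11/(5.099·2.236) ≈ 0.9648
θ = arccos(0.9648) ≈ 15.26°

15.26°


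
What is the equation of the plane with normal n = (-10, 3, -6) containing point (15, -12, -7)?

The plane through P with normal n = (a, b, c) satisfies n·(r - P) = 0,
i.e. ax + by + cz = a·x₀ + b·y₀ + c·z₀.
d = (-10)·15 + 3·(-12) + (-6)·(-7)
  = -150 - 36 + 42
  = -144
Equation: -10x + 3y - 6z = -144

-10x + 3y - 6z = -144


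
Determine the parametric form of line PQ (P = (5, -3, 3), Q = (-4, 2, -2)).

Direction vector d = Q - P = (-4 - 5, 2 + 3, -2 - 3) = (-9, 5, -5)
Parametric form r = P + t·d:
x = 5 - 9t, y = -3 + 5t, z = 3 - 5t

x = 5 - 9t, y = -3 + 5t, z = 3 - 5t


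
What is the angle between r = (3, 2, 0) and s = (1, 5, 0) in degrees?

r·s = 3·1 + 2·5 + 0·0 = 3 + 10 + 0 = 13
|r| = √(3² + 2² + 0²) = √13 ≈ 3.606
|s| = √(1² + 5² + 0²) = √26 ≈ 5.099
cos θ = (r·s)/(|r||s|) = 13/(3.606·5.099) ≈ 0.7071
θ = arccos(0.7071) ≈ 45°

45°


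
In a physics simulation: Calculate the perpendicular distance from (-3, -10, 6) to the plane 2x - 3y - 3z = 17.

distance = |a·x₀ + b·y₀ + c·z₀ - d| / √(a² + b² + c²)
  = |2·(-3) + (-3)·(-10) + (-3)·6 - 17| / √(2² + (-3)² + (-3)²)
  = |-6 + 30 - 18 - 17| / √(4 + 9 + 9)
  = |-11| / √22
  = 11 / 4.69
  ≈ 2.345

2.345


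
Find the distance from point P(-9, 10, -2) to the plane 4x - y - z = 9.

distance = |a·x₀ + b·y₀ + c·z₀ - d| / √(a² + b² + c²)
  = |4·(-9) + (-1)·10 + (-1)·(-2) - 9| / √(4² + (-1)² + (-1)²)
  = |-36 - 10 + 2 - 9| / √(16 + 1 + 1)
  = |-53| / √18
  = 53 / 4.243
  ≈ 12.49

12.49


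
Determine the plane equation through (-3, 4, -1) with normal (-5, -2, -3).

The plane through P with normal n = (a, b, c) satisfies n·(r - P) = 0,
i.e. ax + by + cz = a·x₀ + b·y₀ + c·z₀.
d = (-5)·(-3) + (-2)·4 + (-3)·(-1)
  = 15 - 8 + 3
  = 10
Equation: -5x - 2y - 3z = 10

-5x - 2y - 3z = 10


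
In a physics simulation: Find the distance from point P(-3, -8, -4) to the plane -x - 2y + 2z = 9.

distance = |a·x₀ + b·y₀ + c·z₀ - d| / √(a² + b² + c²)
  = |(-1)·(-3) + (-2)·(-8) + 2·(-4) - 9| / √((-1)² + (-2)² + 2²)
  = |3 + 16 - 8 - 9| / √(1 + 4 + 4)
  = |2| / √9
  = 2 / 3
  ≈ 0.6667

0.6667


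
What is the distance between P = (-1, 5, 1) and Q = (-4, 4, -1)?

d = √[(x₂-x₁)² + (y₂-y₁)² + (z₂-z₁)²]
  = √[(-3)² + (-1)² + (-2)²]
  = √[9 + 1 + 4]
  = √14
  ≈ 3.742

3.742


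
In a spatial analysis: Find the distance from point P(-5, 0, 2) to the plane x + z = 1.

distance = |a·x₀ + b·y₀ + c·z₀ - d| / √(a² + b² + c²)
  = |1·(-5) + 0·0 + 1·2 - 1| / √(1² + 0² + 1²)
  = |-5 + 0 + 2 - 1| / √(1 + 0 + 1)
  = |-4| / √2
  = 4 / 1.414
  ≈ 2.828

2.828


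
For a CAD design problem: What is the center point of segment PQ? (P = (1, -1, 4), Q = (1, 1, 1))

M = ((x₁+x₂)/2, (y₁+y₂)/2, (z₁+z₂)/2)
  = ((1 + 1)/2, (-1 + 1)/2, (4 + 1)/2)
  = (2/2, 0/2, 5/2)
  = (1, 0, 2.5)

(1, 0, 2.5)


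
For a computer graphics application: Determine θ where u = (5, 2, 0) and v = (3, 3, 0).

u·v = 5·3 + 2·3 + 0·0 = 15 + 6 + 0 = 21
|u| = √(5² + 2² + 0²) = √29 ≈ 5.385
|v| = √(3² + 3² + 0²) = √18 ≈ 4.243
cos θ = (u·v)/(|u||v|) = 21/(5.385·4.243) ≈ 0.9191
θ = arccos(0.9191) ≈ 23.2°

23.2°


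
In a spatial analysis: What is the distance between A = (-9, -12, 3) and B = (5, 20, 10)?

d = √[(x₂-x₁)² + (y₂-y₁)² + (z₂-z₁)²]
  = √[14² + 32² + 7²]
  = √[196 + 1024 + 49]
  = √1269
  ≈ 35.62

35.62


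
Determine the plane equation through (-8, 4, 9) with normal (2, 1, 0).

The plane through P with normal n = (a, b, c) satisfies n·(r - P) = 0,
i.e. ax + by + cz = a·x₀ + b·y₀ + c·z₀.
d = 2·(-8) + 1·4 + 0·9
  = -16 + 4 + 0
  = -12
Equation: 2x + y = -12

2x + y = -12


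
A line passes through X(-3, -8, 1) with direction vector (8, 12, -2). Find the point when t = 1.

P(t) = X + t·d
  = (-3 + 8·1, -8 + 12·1, 1 + (-2)·1)
  = (-3 + 8, -8 + 12, 1 - 2)
  = (5, 4, -1)

(5, 4, -1)


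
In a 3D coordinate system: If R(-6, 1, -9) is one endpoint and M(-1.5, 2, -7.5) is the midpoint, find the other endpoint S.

S = 2M - R
  = (2·(-1.5) - (-6), 2·2 - 1, 2·(-7.5) - (-9))
  = (-3 + 6, 4 - 1, -15 + 9)
  = (3, 3, -6)

(3, 3, -6)


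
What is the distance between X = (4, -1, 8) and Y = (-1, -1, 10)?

d = √[(x₂-x₁)² + (y₂-y₁)² + (z₂-z₁)²]
  = √[(-5)² + 0² + 2²]
  = √[25 + 0 + 4]
  = √29
  ≈ 5.385

5.385


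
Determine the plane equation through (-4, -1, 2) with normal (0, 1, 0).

The plane through P with normal n = (a, b, c) satisfies n·(r - P) = 0,
i.e. ax + by + cz = a·x₀ + b·y₀ + c·z₀.
d = 0·(-4) + 1·(-1) + 0·2
  = 0 - 1 + 0
  = -1
Equation: y = -1

y = -1


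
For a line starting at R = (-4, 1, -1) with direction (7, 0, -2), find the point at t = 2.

P(t) = R + t·d
  = (-4 + 7·2, 1 + 0·2, -1 + (-2)·2)
  = (-4 + 14, 1 + 0, -1 - 4)
  = (10, 1, -5)

(10, 1, -5)


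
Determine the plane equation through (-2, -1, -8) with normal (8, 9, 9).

The plane through P with normal n = (a, b, c) satisfies n·(r - P) = 0,
i.e. ax + by + cz = a·x₀ + b·y₀ + c·z₀.
d = 8·(-2) + 9·(-1) + 9·(-8)
  = -16 - 9 - 72
  = -97
Equation: 8x + 9y + 9z = -97

8x + 9y + 9z = -97


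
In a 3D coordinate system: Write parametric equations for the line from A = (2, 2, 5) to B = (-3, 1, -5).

Direction vector d = B - A = (-3 - 2, 1 - 2, -5 - 5) = (-5, -1, -10)
Parametric form r = A + t·d:
x = 2 - 5t, y = 2 - t, z = 5 - 10t

x = 2 - 5t, y = 2 - t, z = 5 - 10t


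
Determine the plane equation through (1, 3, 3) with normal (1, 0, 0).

The plane through P with normal n = (a, b, c) satisfies n·(r - P) = 0,
i.e. ax + by + cz = a·x₀ + b·y₀ + c·z₀.
d = 1·1 + 0·3 + 0·3
  = 1 + 0 + 0
  = 1
Equation: x = 1

x = 1


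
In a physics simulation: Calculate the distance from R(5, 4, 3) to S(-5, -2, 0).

d = √[(x₂-x₁)² + (y₂-y₁)² + (z₂-z₁)²]
  = √[(-10)² + (-6)² + (-3)²]
  = √[100 + 36 + 9]
  = √145
  ≈ 12.04

12.04


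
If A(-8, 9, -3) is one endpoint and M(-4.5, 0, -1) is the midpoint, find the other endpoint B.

B = 2M - A
  = (2·(-4.5) - (-8), 2·0 - 9, 2·(-1) - (-3))
  = (-9 + 8, 0 - 9, -2 + 3)
  = (-1, -9, 1)

(-1, -9, 1)


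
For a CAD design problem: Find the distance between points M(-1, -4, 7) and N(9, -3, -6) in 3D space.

d = √[(x₂-x₁)² + (y₂-y₁)² + (z₂-z₁)²]
  = √[10² + 1² + (-13)²]
  = √[100 + 1 + 169]
  = √270
  ≈ 16.43

16.43


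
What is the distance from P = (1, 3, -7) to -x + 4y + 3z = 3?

distance = |a·x₀ + b·y₀ + c·z₀ - d| / √(a² + b² + c²)
  = |(-1)·1 + 4·3 + 3·(-7) - 3| / √((-1)² + 4² + 3²)
  = |-1 + 12 - 21 - 3| / √(1 + 16 + 9)
  = |-13| / √26
  = 13 / 5.099
  ≈ 2.55

2.55


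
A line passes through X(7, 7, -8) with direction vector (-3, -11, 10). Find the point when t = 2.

P(t) = X + t·d
  = (7 + (-3)·2, 7 + (-11)·2, -8 + 10·2)
  = (7 - 6, 7 - 22, -8 + 20)
  = (1, -15, 12)

(1, -15, 12)


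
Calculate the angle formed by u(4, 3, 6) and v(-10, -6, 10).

u·v = 4·(-10) + 3·(-6) + 6·10 = -40 - 18 + 60 = 2
|u| = √(4² + 3² + 6²) = √61 ≈ 7.81
|v| = √((-10)² + (-6)² + 10²) = √236 ≈ 15.36
cos θ = (u·v)/(|u||v|) = 2/(7.81·15.36) ≈ 0.01667
θ = arccos(0.01667) ≈ 89.04°

89.04°


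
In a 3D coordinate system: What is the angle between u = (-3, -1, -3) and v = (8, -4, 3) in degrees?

u·v = (-3)·8 + (-1)·(-4) + (-3)·3 = -24 + 4 - 9 = -29
|u| = √((-3)² + (-1)² + (-3)²) = √19 ≈ 4.359
|v| = √(8² + (-4)² + 3²) = √89 ≈ 9.434
cos θ = (u·v)/(|u||v|) = -29/(4.359·9.434) ≈ -0.7052
θ = arccos(-0.7052) ≈ 134.8°

134.8°


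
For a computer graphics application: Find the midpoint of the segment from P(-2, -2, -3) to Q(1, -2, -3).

M = ((x₁+x₂)/2, (y₁+y₂)/2, (z₁+z₂)/2)
  = ((-2 + 1)/2, (-2 - 2)/2, (-3 - 3)/2)
  = (-1/2, -4/2, -6/2)
  = (-0.5, -2, -3)

(-0.5, -2, -3)


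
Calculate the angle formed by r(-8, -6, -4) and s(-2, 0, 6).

r·s = (-8)·(-2) + (-6)·0 + (-4)·6 = 16 + 0 - 24 = -8
|r| = √((-8)² + (-6)² + (-4)²) = √116 ≈ 10.77
|s| = √((-2)² + 0² + 6²) = √40 ≈ 6.325
cos θ = (r·s)/(|r||s|) = -8/(10.77·6.325) ≈ -0.1174
θ = arccos(-0.1174) ≈ 96.74°

96.74°


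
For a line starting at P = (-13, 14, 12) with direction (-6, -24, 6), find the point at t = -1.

P(t) = P + t·d
  = (-13 + (-6)·(-1), 14 + (-24)·(-1), 12 + 6·(-1))
  = (-13 + 6, 14 + 24, 12 - 6)
  = (-7, 38, 6)

(-7, 38, 6)


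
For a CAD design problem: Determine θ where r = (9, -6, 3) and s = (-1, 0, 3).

r·s = 9·(-1) + (-6)·0 + 3·3 = -9 + 0 + 9 = 0
|r| = √(9² + (-6)² + 3²) = √126 ≈ 11.22
|s| = √((-1)² + 0² + 3²) = √10 ≈ 3.162
cos θ = (r·s)/(|r||s|) = 0/(11.22·3.162) ≈ 0
θ = arccos(0) ≈ 90°

90°


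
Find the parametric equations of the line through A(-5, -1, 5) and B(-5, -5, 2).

Direction vector d = B - A = (-5 + 5, -5 + 1, 2 - 5) = (0, -4, -3)
Parametric form r = A + t·d:
x = -5, y = -1 - 4t, z = 5 - 3t

x = -5, y = -1 - 4t, z = 5 - 3t


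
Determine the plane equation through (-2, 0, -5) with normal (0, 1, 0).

The plane through P with normal n = (a, b, c) satisfies n·(r - P) = 0,
i.e. ax + by + cz = a·x₀ + b·y₀ + c·z₀.
d = 0·(-2) + 1·0 + 0·(-5)
  = 0 + 0 + 0
  = 0
Equation: y = 0

y = 0


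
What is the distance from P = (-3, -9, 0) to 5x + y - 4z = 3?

distance = |a·x₀ + b·y₀ + c·z₀ - d| / √(a² + b² + c²)
  = |5·(-3) + 1·(-9) + (-4)·0 - 3| / √(5² + 1² + (-4)²)
  = |-15 - 9 + 0 - 3| / √(25 + 1 + 16)
  = |-27| / √42
  = 27 / 6.481
  ≈ 4.166

4.166


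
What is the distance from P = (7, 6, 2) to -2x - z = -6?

distance = |a·x₀ + b·y₀ + c·z₀ - d| / √(a² + b² + c²)
  = |(-2)·7 + 0·6 + (-1)·2 - (-6)| / √((-2)² + 0² + (-1)²)
  = |-14 + 0 - 2 + 6| / √(4 + 0 + 1)
  = |-10| / √5
  = 10 / 2.236
  ≈ 4.472

4.472


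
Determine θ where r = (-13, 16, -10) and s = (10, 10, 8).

r·s = (-13)·10 + 16·10 + (-10)·8 = -130 + 160 - 80 = -50
|r| = √((-13)² + 16² + (-10)²) = √525 ≈ 22.91
|s| = √(10² + 10² + 8²) = √264 ≈ 16.25
cos θ = (r·s)/(|r||s|) = -50/(22.91·16.25) ≈ -0.1343
θ = arccos(-0.1343) ≈ 97.72°

97.72°


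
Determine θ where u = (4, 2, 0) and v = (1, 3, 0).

u·v = 4·1 + 2·3 + 0·0 = 4 + 6 + 0 = 10
|u| = √(4² + 2² + 0²) = √20 ≈ 4.472
|v| = √(1² + 3² + 0²) = √10 ≈ 3.162
cos θ = (u·v)/(|u||v|) = 10/(4.472·3.162) ≈ 0.7071
θ = arccos(0.7071) ≈ 45°

45°


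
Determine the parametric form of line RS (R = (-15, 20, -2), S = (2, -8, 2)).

Direction vector d = S - R = (2 + 15, -8 - 20, 2 + 2) = (17, -28, 4)
Parametric form r = R + t·d:
x = -15 + 17t, y = 20 - 28t, z = -2 + 4t

x = -15 + 17t, y = 20 - 28t, z = -2 + 4t


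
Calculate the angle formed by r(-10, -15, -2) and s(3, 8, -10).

r·s = (-10)·3 + (-15)·8 + (-2)·(-10) = -30 - 120 + 20 = -130
|r| = √((-10)² + (-15)² + (-2)²) = √329 ≈ 18.14
|s| = √(3² + 8² + (-10)²) = √173 ≈ 13.15
cos θ = (r·s)/(|r||s|) = -130/(18.14·13.15) ≈ -0.5449
θ = arccos(-0.5449) ≈ 123°

123°


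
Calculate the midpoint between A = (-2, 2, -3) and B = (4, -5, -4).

M = ((x₁+x₂)/2, (y₁+y₂)/2, (z₁+z₂)/2)
  = ((-2 + 4)/2, (2 - 5)/2, (-3 - 4)/2)
  = (2/2, -3/2, -7/2)
  = (1, -1.5, -3.5)

(1, -1.5, -3.5)


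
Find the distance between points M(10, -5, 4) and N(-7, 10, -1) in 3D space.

d = √[(x₂-x₁)² + (y₂-y₁)² + (z₂-z₁)²]
  = √[(-17)² + 15² + (-5)²]
  = √[289 + 225 + 25]
  = √539
  ≈ 23.22

23.22


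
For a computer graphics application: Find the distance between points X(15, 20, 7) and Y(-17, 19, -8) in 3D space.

d = √[(x₂-x₁)² + (y₂-y₁)² + (z₂-z₁)²]
  = √[(-32)² + (-1)² + (-15)²]
  = √[1024 + 1 + 225]
  = √1250
  ≈ 35.36

35.36


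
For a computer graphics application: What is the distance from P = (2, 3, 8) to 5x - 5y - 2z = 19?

distance = |a·x₀ + b·y₀ + c·z₀ - d| / √(a² + b² + c²)
  = |5·2 + (-5)·3 + (-2)·8 - 19| / √(5² + (-5)² + (-2)²)
  = |10 - 15 - 16 - 19| / √(25 + 25 + 4)
  = |-40| / √54
  = 40 / 7.348
  ≈ 5.443

5.443


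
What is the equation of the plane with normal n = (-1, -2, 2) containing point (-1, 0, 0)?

The plane through P with normal n = (a, b, c) satisfies n·(r - P) = 0,
i.e. ax + by + cz = a·x₀ + b·y₀ + c·z₀.
d = (-1)·(-1) + (-2)·0 + 2·0
  = 1 + 0 + 0
  = 1
Equation: -x - 2y + 2z = 1

-x - 2y + 2z = 1


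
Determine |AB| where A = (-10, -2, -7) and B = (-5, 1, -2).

d = √[(x₂-x₁)² + (y₂-y₁)² + (z₂-z₁)²]
  = √[5² + 3² + 5²]
  = √[25 + 9 + 25]
  = √59
  ≈ 7.681

7.681


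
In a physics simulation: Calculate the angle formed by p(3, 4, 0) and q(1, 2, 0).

p·q = 3·1 + 4·2 + 0·0 = 3 + 8 + 0 = 11
|p| = √(3² + 4² + 0²) = √25 ≈ 5
|q| = √(1² + 2² + 0²) = √5 ≈ 2.236
cos θ = (p·q)/(|p||q|) = 11/(5·2.236) ≈ 0.9839
θ = arccos(0.9839) ≈ 10.3°

10.3°


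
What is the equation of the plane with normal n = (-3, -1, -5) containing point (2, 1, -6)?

The plane through P with normal n = (a, b, c) satisfies n·(r - P) = 0,
i.e. ax + by + cz = a·x₀ + b·y₀ + c·z₀.
d = (-3)·2 + (-1)·1 + (-5)·(-6)
  = -6 - 1 + 30
  = 23
Equation: -3x - y - 5z = 23

-3x - y - 5z = 23


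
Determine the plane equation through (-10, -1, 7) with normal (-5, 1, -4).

The plane through P with normal n = (a, b, c) satisfies n·(r - P) = 0,
i.e. ax + by + cz = a·x₀ + b·y₀ + c·z₀.
d = (-5)·(-10) + 1·(-1) + (-4)·7
  = 50 - 1 - 28
  = 21
Equation: -5x + y - 4z = 21

-5x + y - 4z = 21


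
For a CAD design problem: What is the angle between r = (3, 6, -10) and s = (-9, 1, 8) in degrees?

r·s = 3·(-9) + 6·1 + (-10)·8 = -27 + 6 - 80 = -101
|r| = √(3² + 6² + (-10)²) = √145 ≈ 12.04
|s| = √((-9)² + 1² + 8²) = √146 ≈ 12.08
cos θ = (r·s)/(|r||s|) = -101/(12.04·12.08) ≈ -0.6942
θ = arccos(-0.6942) ≈ 134°

134°


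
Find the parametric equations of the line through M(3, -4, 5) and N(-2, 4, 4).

Direction vector d = N - M = (-2 - 3, 4 + 4, 4 - 5) = (-5, 8, -1)
Parametric form r = M + t·d:
x = 3 - 5t, y = -4 + 8t, z = 5 - t

x = 3 - 5t, y = -4 + 8t, z = 5 - t


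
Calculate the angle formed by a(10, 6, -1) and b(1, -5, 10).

a·b = 10·1 + 6·(-5) + (-1)·10 = 10 - 30 - 10 = -30
|a| = √(10² + 6² + (-1)²) = √137 ≈ 11.7
|b| = √(1² + (-5)² + 10²) = √126 ≈ 11.22
cos θ = (a·b)/(|a||b|) = -30/(11.7·11.22) ≈ -0.2283
θ = arccos(-0.2283) ≈ 103.2°

103.2°


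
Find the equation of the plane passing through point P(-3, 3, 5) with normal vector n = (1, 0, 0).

The plane through P with normal n = (a, b, c) satisfies n·(r - P) = 0,
i.e. ax + by + cz = a·x₀ + b·y₀ + c·z₀.
d = 1·(-3) + 0·3 + 0·5
  = -3 + 0 + 0
  = -3
Equation: x = -3

x = -3


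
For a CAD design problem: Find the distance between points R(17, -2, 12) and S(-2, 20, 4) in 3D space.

d = √[(x₂-x₁)² + (y₂-y₁)² + (z₂-z₁)²]
  = √[(-19)² + 22² + (-8)²]
  = √[361 + 484 + 64]
  = √909
  ≈ 30.15

30.15


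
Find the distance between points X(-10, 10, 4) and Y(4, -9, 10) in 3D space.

d = √[(x₂-x₁)² + (y₂-y₁)² + (z₂-z₁)²]
  = √[14² + (-19)² + 6²]
  = √[196 + 361 + 36]
  = √593
  ≈ 24.35

24.35


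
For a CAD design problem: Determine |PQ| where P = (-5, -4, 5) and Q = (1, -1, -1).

d = √[(x₂-x₁)² + (y₂-y₁)² + (z₂-z₁)²]
  = √[6² + 3² + (-6)²]
  = √[36 + 9 + 36]
  = √81
  ≈ 9

9


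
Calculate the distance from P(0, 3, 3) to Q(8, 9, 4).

d = √[(x₂-x₁)² + (y₂-y₁)² + (z₂-z₁)²]
  = √[8² + 6² + 1²]
  = √[64 + 36 + 1]
  = √101
  ≈ 10.05

10.05


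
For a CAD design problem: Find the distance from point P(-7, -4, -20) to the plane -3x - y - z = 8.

distance = |a·x₀ + b·y₀ + c·z₀ - d| / √(a² + b² + c²)
  = |(-3)·(-7) + (-1)·(-4) + (-1)·(-20) - 8| / √((-3)² + (-1)² + (-1)²)
  = |21 + 4 + 20 - 8| / √(9 + 1 + 1)
  = |37| / √11
  = 37 / 3.317
  ≈ 11.16

11.16


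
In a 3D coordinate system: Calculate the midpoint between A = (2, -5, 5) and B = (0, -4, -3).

M = ((x₁+x₂)/2, (y₁+y₂)/2, (z₁+z₂)/2)
  = ((2 + 0)/2, (-5 - 4)/2, (5 - 3)/2)
  = (2/2, -9/2, 2/2)
  = (1, -4.5, 1)

(1, -4.5, 1)


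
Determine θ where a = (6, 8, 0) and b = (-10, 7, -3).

a·b = 6·(-10) + 8·7 + 0·(-3) = -60 + 56 + 0 = -4
|a| = √(6² + 8² + 0²) = √100 ≈ 10
|b| = √((-10)² + 7² + (-3)²) = √158 ≈ 12.57
cos θ = (a·b)/(|a||b|) = -4/(10·12.57) ≈ -0.03182
θ = arccos(-0.03182) ≈ 91.82°

91.82°


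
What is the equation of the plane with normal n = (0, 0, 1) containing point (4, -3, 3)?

The plane through P with normal n = (a, b, c) satisfies n·(r - P) = 0,
i.e. ax + by + cz = a·x₀ + b·y₀ + c·z₀.
d = 0·4 + 0·(-3) + 1·3
  = 0 + 0 + 3
  = 3
Equation: z = 3

z = 3


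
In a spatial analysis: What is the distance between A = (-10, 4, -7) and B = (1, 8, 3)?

d = √[(x₂-x₁)² + (y₂-y₁)² + (z₂-z₁)²]
  = √[11² + 4² + 10²]
  = √[121 + 16 + 100]
  = √237
  ≈ 15.39

15.39


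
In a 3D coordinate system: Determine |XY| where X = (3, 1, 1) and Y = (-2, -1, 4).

d = √[(x₂-x₁)² + (y₂-y₁)² + (z₂-z₁)²]
  = √[(-5)² + (-2)² + 3²]
  = √[25 + 4 + 9]
  = √38
  ≈ 6.164

6.164


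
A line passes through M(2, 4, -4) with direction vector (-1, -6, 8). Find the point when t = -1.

P(t) = M + t·d
  = (2 + (-1)·(-1), 4 + (-6)·(-1), -4 + 8·(-1))
  = (2 + 1, 4 + 6, -4 - 8)
  = (3, 10, -12)

(3, 10, -12)


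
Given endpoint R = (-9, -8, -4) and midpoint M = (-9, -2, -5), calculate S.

S = 2M - R
  = (2·(-9) - (-9), 2·(-2) - (-8), 2·(-5) - (-4))
  = (-18 + 9, -4 + 8, -10 + 4)
  = (-9, 4, -6)

(-9, 4, -6)


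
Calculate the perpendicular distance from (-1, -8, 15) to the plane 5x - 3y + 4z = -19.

distance = |a·x₀ + b·y₀ + c·z₀ - d| / √(a² + b² + c²)
  = |5·(-1) + (-3)·(-8) + 4·15 - (-19)| / √(5² + (-3)² + 4²)
  = |-5 + 24 + 60 + 19| / √(25 + 9 + 16)
  = |98| / √50
  = 98 / 7.071
  ≈ 13.86

13.86


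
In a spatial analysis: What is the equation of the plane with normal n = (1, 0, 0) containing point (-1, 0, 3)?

The plane through P with normal n = (a, b, c) satisfies n·(r - P) = 0,
i.e. ax + by + cz = a·x₀ + b·y₀ + c·z₀.
d = 1·(-1) + 0·0 + 0·3
  = -1 + 0 + 0
  = -1
Equation: x = -1

x = -1


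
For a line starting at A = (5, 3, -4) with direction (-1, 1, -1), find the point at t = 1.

P(t) = A + t·d
  = (5 + (-1)·1, 3 + 1·1, -4 + (-1)·1)
  = (5 - 1, 3 + 1, -4 - 1)
  = (4, 4, -5)

(4, 4, -5)


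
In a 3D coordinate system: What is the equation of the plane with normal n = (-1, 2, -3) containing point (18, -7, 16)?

The plane through P with normal n = (a, b, c) satisfies n·(r - P) = 0,
i.e. ax + by + cz = a·x₀ + b·y₀ + c·z₀.
d = (-1)·18 + 2·(-7) + (-3)·16
  = -18 - 14 - 48
  = -80
Equation: -x + 2y - 3z = -80

-x + 2y - 3z = -80


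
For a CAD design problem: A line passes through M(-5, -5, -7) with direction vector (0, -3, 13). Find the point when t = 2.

P(t) = M + t·d
  = (-5 + 0·2, -5 + (-3)·2, -7 + 13·2)
  = (-5 + 0, -5 - 6, -7 + 26)
  = (-5, -11, 19)

(-5, -11, 19)


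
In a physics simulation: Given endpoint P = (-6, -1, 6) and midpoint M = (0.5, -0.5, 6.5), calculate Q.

Q = 2M - P
  = (2·0.5 - (-6), 2·(-0.5) - (-1), 2·6.5 - 6)
  = (1 + 6, -1 + 1, 13 - 6)
  = (7, 0, 7)

(7, 0, 7)


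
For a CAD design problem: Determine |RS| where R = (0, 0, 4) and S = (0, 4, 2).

d = √[(x₂-x₁)² + (y₂-y₁)² + (z₂-z₁)²]
  = √[0² + 4² + (-2)²]
  = √[0 + 16 + 4]
  = √20
  ≈ 4.472

4.472


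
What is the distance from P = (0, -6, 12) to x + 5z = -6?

distance = |a·x₀ + b·y₀ + c·z₀ - d| / √(a² + b² + c²)
  = |1·0 + 0·(-6) + 5·12 - (-6)| / √(1² + 0² + 5²)
  = |0 + 0 + 60 + 6| / √(1 + 0 + 25)
  = |66| / √26
  = 66 / 5.099
  ≈ 12.94

12.94


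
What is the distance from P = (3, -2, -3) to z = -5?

distance = |a·x₀ + b·y₀ + c·z₀ - d| / √(a² + b² + c²)
  = |0·3 + 0·(-2) + 1·(-3) - (-5)| / √(0² + 0² + 1²)
  = |0 + 0 - 3 + 5| / √(0 + 0 + 1)
  = |2| / √1
  = 2 / 1
  ≈ 2

2


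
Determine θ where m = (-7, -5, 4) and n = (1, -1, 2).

m·n = (-7)·1 + (-5)·(-1) + 4·2 = -7 + 5 + 8 = 6
|m| = √((-7)² + (-5)² + 4²) = √90 ≈ 9.487
|n| = √(1² + (-1)² + 2²) = √6 ≈ 2.449
cos θ = (m·n)/(|m||n|) = 6/(9.487·2.449) ≈ 0.2582
θ = arccos(0.2582) ≈ 75.04°

75.04°


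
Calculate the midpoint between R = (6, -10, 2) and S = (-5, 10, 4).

M = ((x₁+x₂)/2, (y₁+y₂)/2, (z₁+z₂)/2)
  = ((6 - 5)/2, (-10 + 10)/2, (2 + 4)/2)
  = (1/2, 0/2, 6/2)
  = (0.5, 0, 3)

(0.5, 0, 3)


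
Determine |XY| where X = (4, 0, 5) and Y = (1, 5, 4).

d = √[(x₂-x₁)² + (y₂-y₁)² + (z₂-z₁)²]
  = √[(-3)² + 5² + (-1)²]
  = √[9 + 25 + 1]
  = √35
  ≈ 5.916

5.916


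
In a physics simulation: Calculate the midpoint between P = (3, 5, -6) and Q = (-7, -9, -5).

M = ((x₁+x₂)/2, (y₁+y₂)/2, (z₁+z₂)/2)
  = ((3 - 7)/2, (5 - 9)/2, (-6 - 5)/2)
  = (-4/2, -4/2, -11/2)
  = (-2, -2, -5.5)

(-2, -2, -5.5)


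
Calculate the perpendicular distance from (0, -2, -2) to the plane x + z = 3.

distance = |a·x₀ + b·y₀ + c·z₀ - d| / √(a² + b² + c²)
  = |1·0 + 0·(-2) + 1·(-2) - 3| / √(1² + 0² + 1²)
  = |0 + 0 - 2 - 3| / √(1 + 0 + 1)
  = |-5| / √2
  = 5 / 1.414
  ≈ 3.536

3.536


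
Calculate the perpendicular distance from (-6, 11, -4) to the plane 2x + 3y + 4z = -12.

distance = |a·x₀ + b·y₀ + c·z₀ - d| / √(a² + b² + c²)
  = |2·(-6) + 3·11 + 4·(-4) - (-12)| / √(2² + 3² + 4²)
  = |-12 + 33 - 16 + 12| / √(4 + 9 + 16)
  = |17| / √29
  = 17 / 5.385
  ≈ 3.157

3.157


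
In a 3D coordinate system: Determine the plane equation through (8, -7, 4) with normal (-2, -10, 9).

The plane through P with normal n = (a, b, c) satisfies n·(r - P) = 0,
i.e. ax + by + cz = a·x₀ + b·y₀ + c·z₀.
d = (-2)·8 + (-10)·(-7) + 9·4
  = -16 + 70 + 36
  = 90
Equation: -2x - 10y + 9z = 90

-2x - 10y + 9z = 90


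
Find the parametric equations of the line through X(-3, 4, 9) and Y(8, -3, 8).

Direction vector d = Y - X = (8 + 3, -3 - 4, 8 - 9) = (11, -7, -1)
Parametric form r = X + t·d:
x = -3 + 11t, y = 4 - 7t, z = 9 - t

x = -3 + 11t, y = 4 - 7t, z = 9 - t


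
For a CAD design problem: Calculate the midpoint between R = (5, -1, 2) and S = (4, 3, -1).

M = ((x₁+x₂)/2, (y₁+y₂)/2, (z₁+z₂)/2)
  = ((5 + 4)/2, (-1 + 3)/2, (2 - 1)/2)
  = (9/2, 2/2, 1/2)
  = (4.5, 1, 0.5)

(4.5, 1, 0.5)


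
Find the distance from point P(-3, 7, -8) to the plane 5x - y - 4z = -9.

distance = |a·x₀ + b·y₀ + c·z₀ - d| / √(a² + b² + c²)
  = |5·(-3) + (-1)·7 + (-4)·(-8) - (-9)| / √(5² + (-1)² + (-4)²)
  = |-15 - 7 + 32 + 9| / √(25 + 1 + 16)
  = |19| / √42
  = 19 / 6.481
  ≈ 2.932

2.932


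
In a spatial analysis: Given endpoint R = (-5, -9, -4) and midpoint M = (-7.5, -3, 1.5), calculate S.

S = 2M - R
  = (2·(-7.5) - (-5), 2·(-3) - (-9), 2·1.5 - (-4))
  = (-15 + 5, -6 + 9, 3 + 4)
  = (-10, 3, 7)

(-10, 3, 7)


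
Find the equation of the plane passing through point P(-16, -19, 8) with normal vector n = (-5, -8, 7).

The plane through P with normal n = (a, b, c) satisfies n·(r - P) = 0,
i.e. ax + by + cz = a·x₀ + b·y₀ + c·z₀.
d = (-5)·(-16) + (-8)·(-19) + 7·8
  = 80 + 152 + 56
  = 288
Equation: -5x - 8y + 7z = 288

-5x - 8y + 7z = 288


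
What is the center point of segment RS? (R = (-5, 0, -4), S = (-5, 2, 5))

M = ((x₁+x₂)/2, (y₁+y₂)/2, (z₁+z₂)/2)
  = ((-5 - 5)/2, (0 + 2)/2, (-4 + 5)/2)
  = (-10/2, 2/2, 1/2)
  = (-5, 1, 0.5)

(-5, 1, 0.5)


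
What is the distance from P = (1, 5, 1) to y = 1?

distance = |a·x₀ + b·y₀ + c·z₀ - d| / √(a² + b² + c²)
  = |0·1 + 1·5 + 0·1 - 1| / √(0² + 1² + 0²)
  = |0 + 5 + 0 - 1| / √(0 + 1 + 0)
  = |4| / √1
  = 4 / 1
  ≈ 4

4


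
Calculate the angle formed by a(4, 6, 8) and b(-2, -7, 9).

a·b = 4·(-2) + 6·(-7) + 8·9 = -8 - 42 + 72 = 22
|a| = √(4² + 6² + 8²) = √116 ≈ 10.77
|b| = √((-2)² + (-7)² + 9²) = √134 ≈ 11.58
cos θ = (a·b)/(|a||b|) = 22/(10.77·11.58) ≈ 0.1765
θ = arccos(0.1765) ≈ 79.84°

79.84°


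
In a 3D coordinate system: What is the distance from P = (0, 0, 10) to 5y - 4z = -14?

distance = |a·x₀ + b·y₀ + c·z₀ - d| / √(a² + b² + c²)
  = |0·0 + 5·0 + (-4)·10 - (-14)| / √(0² + 5² + (-4)²)
  = |0 + 0 - 40 + 14| / √(0 + 25 + 16)
  = |-26| / √41
  = 26 / 6.403
  ≈ 4.061

4.061


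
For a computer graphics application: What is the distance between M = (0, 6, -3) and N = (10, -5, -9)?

d = √[(x₂-x₁)² + (y₂-y₁)² + (z₂-z₁)²]
  = √[10² + (-11)² + (-6)²]
  = √[100 + 121 + 36]
  = √257
  ≈ 16.03

16.03


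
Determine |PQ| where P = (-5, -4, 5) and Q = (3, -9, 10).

d = √[(x₂-x₁)² + (y₂-y₁)² + (z₂-z₁)²]
  = √[8² + (-5)² + 5²]
  = √[64 + 25 + 25]
  = √114
  ≈ 10.68

10.68


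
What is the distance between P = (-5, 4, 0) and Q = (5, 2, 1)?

d = √[(x₂-x₁)² + (y₂-y₁)² + (z₂-z₁)²]
  = √[10² + (-2)² + 1²]
  = √[100 + 4 + 1]
  = √105
  ≈ 10.25

10.25


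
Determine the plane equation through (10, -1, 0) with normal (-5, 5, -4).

The plane through P with normal n = (a, b, c) satisfies n·(r - P) = 0,
i.e. ax + by + cz = a·x₀ + b·y₀ + c·z₀.
d = (-5)·10 + 5·(-1) + (-4)·0
  = -50 - 5 + 0
  = -55
Equation: -5x + 5y - 4z = -55

-5x + 5y - 4z = -55


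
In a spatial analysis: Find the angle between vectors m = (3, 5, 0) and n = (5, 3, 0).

m·n = 3·5 + 5·3 + 0·0 = 15 + 15 + 0 = 30
|m| = √(3² + 5² + 0²) = √34 ≈ 5.831
|n| = √(5² + 3² + 0²) = √34 ≈ 5.831
cos θ = (m·n)/(|m||n|) = 30/(5.831·5.831) ≈ 0.8824
θ = arccos(0.8824) ≈ 28.07°

28.07°


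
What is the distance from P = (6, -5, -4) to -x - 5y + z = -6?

distance = |a·x₀ + b·y₀ + c·z₀ - d| / √(a² + b² + c²)
  = |(-1)·6 + (-5)·(-5) + 1·(-4) - (-6)| / √((-1)² + (-5)² + 1²)
  = |-6 + 25 - 4 + 6| / √(1 + 25 + 1)
  = |21| / √27
  = 21 / 5.196
  ≈ 4.041

4.041


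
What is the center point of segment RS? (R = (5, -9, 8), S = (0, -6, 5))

M = ((x₁+x₂)/2, (y₁+y₂)/2, (z₁+z₂)/2)
  = ((5 + 0)/2, (-9 - 6)/2, (8 + 5)/2)
  = (5/2, -15/2, 13/2)
  = (2.5, -7.5, 6.5)

(2.5, -7.5, 6.5)


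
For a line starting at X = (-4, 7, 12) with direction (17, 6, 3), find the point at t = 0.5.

P(t) = X + t·d
  = (-4 + 17·0.5, 7 + 6·0.5, 12 + 3·0.5)
  = (-4 + 8.5, 7 + 3, 12 + 1.5)
  = (4.5, 10, 13.5)

(4.5, 10, 13.5)


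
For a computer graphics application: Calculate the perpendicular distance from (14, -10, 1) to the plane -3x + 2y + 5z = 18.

distance = |a·x₀ + b·y₀ + c·z₀ - d| / √(a² + b² + c²)
  = |(-3)·14 + 2·(-10) + 5·1 - 18| / √((-3)² + 2² + 5²)
  = |-42 - 20 + 5 - 18| / √(9 + 4 + 25)
  = |-75| / √38
  = 75 / 6.164
  ≈ 12.17

12.17


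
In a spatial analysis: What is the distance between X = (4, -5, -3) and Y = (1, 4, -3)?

d = √[(x₂-x₁)² + (y₂-y₁)² + (z₂-z₁)²]
  = √[(-3)² + 9² + 0²]
  = √[9 + 81 + 0]
  = √90
  ≈ 9.487

9.487


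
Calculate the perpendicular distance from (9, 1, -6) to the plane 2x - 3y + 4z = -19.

distance = |a·x₀ + b·y₀ + c·z₀ - d| / √(a² + b² + c²)
  = |2·9 + (-3)·1 + 4·(-6) - (-19)| / √(2² + (-3)² + 4²)
  = |18 - 3 - 24 + 19| / √(4 + 9 + 16)
  = |10| / √29
  = 10 / 5.385
  ≈ 1.857

1.857


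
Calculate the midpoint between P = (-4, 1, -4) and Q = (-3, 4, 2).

M = ((x₁+x₂)/2, (y₁+y₂)/2, (z₁+z₂)/2)
  = ((-4 - 3)/2, (1 + 4)/2, (-4 + 2)/2)
  = (-7/2, 5/2, -2/2)
  = (-3.5, 2.5, -1)

(-3.5, 2.5, -1)


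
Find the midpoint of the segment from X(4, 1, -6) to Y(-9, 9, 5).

M = ((x₁+x₂)/2, (y₁+y₂)/2, (z₁+z₂)/2)
  = ((4 - 9)/2, (1 + 9)/2, (-6 + 5)/2)
  = (-5/2, 10/2, -1/2)
  = (-2.5, 5, -0.5)

(-2.5, 5, -0.5)


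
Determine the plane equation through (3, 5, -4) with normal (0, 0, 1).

The plane through P with normal n = (a, b, c) satisfies n·(r - P) = 0,
i.e. ax + by + cz = a·x₀ + b·y₀ + c·z₀.
d = 0·3 + 0·5 + 1·(-4)
  = 0 + 0 - 4
  = -4
Equation: z = -4

z = -4


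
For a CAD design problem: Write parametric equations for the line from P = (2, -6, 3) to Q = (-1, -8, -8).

Direction vector d = Q - P = (-1 - 2, -8 + 6, -8 - 3) = (-3, -2, -11)
Parametric form r = P + t·d:
x = 2 - 3t, y = -6 - 2t, z = 3 - 11t

x = 2 - 3t, y = -6 - 2t, z = 3 - 11t


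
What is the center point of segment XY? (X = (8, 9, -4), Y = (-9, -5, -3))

M = ((x₁+x₂)/2, (y₁+y₂)/2, (z₁+z₂)/2)
  = ((8 - 9)/2, (9 - 5)/2, (-4 - 3)/2)
  = (-1/2, 4/2, -7/2)
  = (-0.5, 2, -3.5)

(-0.5, 2, -3.5)


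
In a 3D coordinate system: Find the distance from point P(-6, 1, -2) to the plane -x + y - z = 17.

distance = |a·x₀ + b·y₀ + c·z₀ - d| / √(a² + b² + c²)
  = |(-1)·(-6) + 1·1 + (-1)·(-2) - 17| / √((-1)² + 1² + (-1)²)
  = |6 + 1 + 2 - 17| / √(1 + 1 + 1)
  = |-8| / √3
  = 8 / 1.732
  ≈ 4.619

4.619


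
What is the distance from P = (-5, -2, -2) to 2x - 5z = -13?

distance = |a·x₀ + b·y₀ + c·z₀ - d| / √(a² + b² + c²)
  = |2·(-5) + 0·(-2) + (-5)·(-2) - (-13)| / √(2² + 0² + (-5)²)
  = |-10 + 0 + 10 + 13| / √(4 + 0 + 25)
  = |13| / √29
  = 13 / 5.385
  ≈ 2.414

2.414


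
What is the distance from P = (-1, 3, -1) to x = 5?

distance = |a·x₀ + b·y₀ + c·z₀ - d| / √(a² + b² + c²)
  = |1·(-1) + 0·3 + 0·(-1) - 5| / √(1² + 0² + 0²)
  = |-1 + 0 + 0 - 5| / √(1 + 0 + 0)
  = |-6| / √1
  = 6 / 1
  ≈ 6

6


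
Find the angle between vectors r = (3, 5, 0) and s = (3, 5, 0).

r·s = 3·3 + 5·5 + 0·0 = 9 + 25 + 0 = 34
|r| = √(3² + 5² + 0²) = √34 ≈ 5.831
|s| = √(3² + 5² + 0²) = √34 ≈ 5.831
cos θ = (r·s)/(|r||s|) = 34/(5.831·5.831) ≈ 1
θ = arccos(1) ≈ 0°

0°


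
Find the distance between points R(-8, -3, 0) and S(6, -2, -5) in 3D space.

d = √[(x₂-x₁)² + (y₂-y₁)² + (z₂-z₁)²]
  = √[14² + 1² + (-5)²]
  = √[196 + 1 + 25]
  = √222
  ≈ 14.9

14.9


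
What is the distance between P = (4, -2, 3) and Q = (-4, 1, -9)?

d = √[(x₂-x₁)² + (y₂-y₁)² + (z₂-z₁)²]
  = √[(-8)² + 3² + (-12)²]
  = √[64 + 9 + 144]
  = √217
  ≈ 14.73

14.73


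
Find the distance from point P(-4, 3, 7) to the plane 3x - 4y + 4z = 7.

distance = |a·x₀ + b·y₀ + c·z₀ - d| / √(a² + b² + c²)
  = |3·(-4) + (-4)·3 + 4·7 - 7| / √(3² + (-4)² + 4²)
  = |-12 - 12 + 28 - 7| / √(9 + 16 + 16)
  = |-3| / √41
  = 3 / 6.403
  ≈ 0.4685

0.4685


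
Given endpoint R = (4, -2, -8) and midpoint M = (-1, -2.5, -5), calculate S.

S = 2M - R
  = (2·(-1) - 4, 2·(-2.5) - (-2), 2·(-5) - (-8))
  = (-2 - 4, -5 + 2, -10 + 8)
  = (-6, -3, -2)

(-6, -3, -2)


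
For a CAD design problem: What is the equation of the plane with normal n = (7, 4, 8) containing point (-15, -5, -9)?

The plane through P with normal n = (a, b, c) satisfies n·(r - P) = 0,
i.e. ax + by + cz = a·x₀ + b·y₀ + c·z₀.
d = 7·(-15) + 4·(-5) + 8·(-9)
  = -105 - 20 - 72
  = -197
Equation: 7x + 4y + 8z = -197

7x + 4y + 8z = -197


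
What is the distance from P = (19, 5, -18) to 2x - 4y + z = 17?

distance = |a·x₀ + b·y₀ + c·z₀ - d| / √(a² + b² + c²)
  = |2·19 + (-4)·5 + 1·(-18) - 17| / √(2² + (-4)² + 1²)
  = |38 - 20 - 18 - 17| / √(4 + 16 + 1)
  = |-17| / √21
  = 17 / 4.583
  ≈ 3.71

3.71


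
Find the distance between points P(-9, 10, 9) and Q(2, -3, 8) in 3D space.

d = √[(x₂-x₁)² + (y₂-y₁)² + (z₂-z₁)²]
  = √[11² + (-13)² + (-1)²]
  = √[121 + 169 + 1]
  = √291
  ≈ 17.06

17.06


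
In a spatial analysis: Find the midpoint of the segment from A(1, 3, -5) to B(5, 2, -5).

M = ((x₁+x₂)/2, (y₁+y₂)/2, (z₁+z₂)/2)
  = ((1 + 5)/2, (3 + 2)/2, (-5 - 5)/2)
  = (6/2, 5/2, -10/2)
  = (3, 2.5, -5)

(3, 2.5, -5)


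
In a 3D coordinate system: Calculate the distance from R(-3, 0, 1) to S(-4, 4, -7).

d = √[(x₂-x₁)² + (y₂-y₁)² + (z₂-z₁)²]
  = √[(-1)² + 4² + (-8)²]
  = √[1 + 16 + 64]
  = √81
  ≈ 9

9


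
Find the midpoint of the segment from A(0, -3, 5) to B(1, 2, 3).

M = ((x₁+x₂)/2, (y₁+y₂)/2, (z₁+z₂)/2)
  = ((0 + 1)/2, (-3 + 2)/2, (5 + 3)/2)
  = (1/2, -1/2, 8/2)
  = (0.5, -0.5, 4)

(0.5, -0.5, 4)


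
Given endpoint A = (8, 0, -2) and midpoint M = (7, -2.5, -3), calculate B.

B = 2M - A
  = (2·7 - 8, 2·(-2.5) - 0, 2·(-3) - (-2))
  = (14 - 8, -5 + 0, -6 + 2)
  = (6, -5, -4)

(6, -5, -4)


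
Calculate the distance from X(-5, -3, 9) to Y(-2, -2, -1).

d = √[(x₂-x₁)² + (y₂-y₁)² + (z₂-z₁)²]
  = √[3² + 1² + (-10)²]
  = √[9 + 1 + 100]
  = √110
  ≈ 10.49

10.49


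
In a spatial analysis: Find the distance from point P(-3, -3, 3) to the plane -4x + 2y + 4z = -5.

distance = |a·x₀ + b·y₀ + c·z₀ - d| / √(a² + b² + c²)
  = |(-4)·(-3) + 2·(-3) + 4·3 - (-5)| / √((-4)² + 2² + 4²)
  = |12 - 6 + 12 + 5| / √(16 + 4 + 16)
  = |23| / √36
  = 23 / 6
  ≈ 3.833

3.833


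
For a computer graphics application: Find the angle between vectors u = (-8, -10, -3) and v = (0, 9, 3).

u·v = (-8)·0 + (-10)·9 + (-3)·3 = 0 - 90 - 9 = -99
|u| = √((-8)² + (-10)² + (-3)²) = √173 ≈ 13.15
|v| = √(0² + 9² + 3²) = √90 ≈ 9.487
cos θ = (u·v)/(|u||v|) = -99/(13.15·9.487) ≈ -0.7934
θ = arccos(-0.7934) ≈ 142.5°

142.5°


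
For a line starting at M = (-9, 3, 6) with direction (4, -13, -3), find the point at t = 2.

P(t) = M + t·d
  = (-9 + 4·2, 3 + (-13)·2, 6 + (-3)·2)
  = (-9 + 8, 3 - 26, 6 - 6)
  = (-1, -23, 0)

(-1, -23, 0)


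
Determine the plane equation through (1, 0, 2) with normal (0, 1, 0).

The plane through P with normal n = (a, b, c) satisfies n·(r - P) = 0,
i.e. ax + by + cz = a·x₀ + b·y₀ + c·z₀.
d = 0·1 + 1·0 + 0·2
  = 0 + 0 + 0
  = 0
Equation: y = 0

y = 0


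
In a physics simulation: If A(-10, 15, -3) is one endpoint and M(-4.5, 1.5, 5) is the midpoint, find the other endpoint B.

B = 2M - A
  = (2·(-4.5) - (-10), 2·1.5 - 15, 2·5 - (-3))
  = (-9 + 10, 3 - 15, 10 + 3)
  = (1, -12, 13)

(1, -12, 13)


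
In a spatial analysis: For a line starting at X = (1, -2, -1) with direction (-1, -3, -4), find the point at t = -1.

P(t) = X + t·d
  = (1 + (-1)·(-1), -2 + (-3)·(-1), -1 + (-4)·(-1))
  = (1 + 1, -2 + 3, -1 + 4)
  = (2, 1, 3)

(2, 1, 3)


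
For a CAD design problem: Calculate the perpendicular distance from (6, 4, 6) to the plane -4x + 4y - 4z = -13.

distance = |a·x₀ + b·y₀ + c·z₀ - d| / √(a² + b² + c²)
  = |(-4)·6 + 4·4 + (-4)·6 - (-13)| / √((-4)² + 4² + (-4)²)
  = |-24 + 16 - 24 + 13| / √(16 + 16 + 16)
  = |-19| / √48
  = 19 / 6.928
  ≈ 2.742

2.742


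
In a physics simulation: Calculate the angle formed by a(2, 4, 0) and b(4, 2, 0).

a·b = 2·4 + 4·2 + 0·0 = 8 + 8 + 0 = 16
|a| = √(2² + 4² + 0²) = √20 ≈ 4.472
|b| = √(4² + 2² + 0²) = √20 ≈ 4.472
cos θ = (a·b)/(|a||b|) = 16/(4.472·4.472) ≈ 0.8
θ = arccos(0.8) ≈ 36.87°

36.87°


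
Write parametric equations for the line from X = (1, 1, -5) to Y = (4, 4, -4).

Direction vector d = Y - X = (4 - 1, 4 - 1, -4 + 5) = (3, 3, 1)
Parametric form r = X + t·d:
x = 1 + 3t, y = 1 + 3t, z = -5 + t

x = 1 + 3t, y = 1 + 3t, z = -5 + t


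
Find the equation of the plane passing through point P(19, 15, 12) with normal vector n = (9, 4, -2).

The plane through P with normal n = (a, b, c) satisfies n·(r - P) = 0,
i.e. ax + by + cz = a·x₀ + b·y₀ + c·z₀.
d = 9·19 + 4·15 + (-2)·12
  = 171 + 60 - 24
  = 207
Equation: 9x + 4y - 2z = 207

9x + 4y - 2z = 207


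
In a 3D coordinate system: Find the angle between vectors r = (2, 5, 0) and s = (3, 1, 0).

r·s = 2·3 + 5·1 + 0·0 = 6 + 5 + 0 = 11
|r| = √(2² + 5² + 0²) = √29 ≈ 5.385
|s| = √(3² + 1² + 0²) = √10 ≈ 3.162
cos θ = (r·s)/(|r||s|) = 11/(5.385·3.162) ≈ 0.6459
θ = arccos(0.6459) ≈ 49.76°

49.76°


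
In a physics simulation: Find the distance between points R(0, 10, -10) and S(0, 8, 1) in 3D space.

d = √[(x₂-x₁)² + (y₂-y₁)² + (z₂-z₁)²]
  = √[0² + (-2)² + 11²]
  = √[0 + 4 + 121]
  = √125
  ≈ 11.18

11.18


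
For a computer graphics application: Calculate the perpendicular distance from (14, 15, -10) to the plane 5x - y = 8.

distance = |a·x₀ + b·y₀ + c·z₀ - d| / √(a² + b² + c²)
  = |5·14 + (-1)·15 + 0·(-10) - 8| / √(5² + (-1)² + 0²)
  = |70 - 15 + 0 - 8| / √(25 + 1 + 0)
  = |47| / √26
  = 47 / 5.099
  ≈ 9.217

9.217


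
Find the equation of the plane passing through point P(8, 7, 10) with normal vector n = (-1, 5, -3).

The plane through P with normal n = (a, b, c) satisfies n·(r - P) = 0,
i.e. ax + by + cz = a·x₀ + b·y₀ + c·z₀.
d = (-1)·8 + 5·7 + (-3)·10
  = -8 + 35 - 30
  = -3
Equation: -x + 5y - 3z = -3

-x + 5y - 3z = -3


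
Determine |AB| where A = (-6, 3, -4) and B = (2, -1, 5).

d = √[(x₂-x₁)² + (y₂-y₁)² + (z₂-z₁)²]
  = √[8² + (-4)² + 9²]
  = √[64 + 16 + 81]
  = √161
  ≈ 12.69

12.69
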